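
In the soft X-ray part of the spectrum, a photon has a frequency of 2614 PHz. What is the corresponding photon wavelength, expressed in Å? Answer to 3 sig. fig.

First convert: f = 2614 PHz = 2.614 × 10^18 Hz.
Since λ = c/f for a photon, λ = 1.147 × 10^-10 m.
Converting to Å: λ = 1.147 Å ≈ 1.15 Å.

1.15 Å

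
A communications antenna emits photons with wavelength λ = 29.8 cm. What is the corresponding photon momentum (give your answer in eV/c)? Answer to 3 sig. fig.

In SI units: λ = 29.8 cm = 0.298 m.
The photon relation is p = h/λ, giving p = 2.224·10^-33 kg·m/s.
Converting to eV/c: p = 4.161·10^-6 eV/c ≈ 4.16·10^-6 eV/c.

4.16·10^-6 eV/c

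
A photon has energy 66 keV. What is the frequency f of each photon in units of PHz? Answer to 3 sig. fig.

1.60e4 PHz

Convert to SI: E = 66 keV = 1.0574e-14 J.
The photon relation is f = E/h, giving f = 1.596e19 Hz.
Converting to PHz: f = 15960 PHz ≈ 1.60e4 PHz.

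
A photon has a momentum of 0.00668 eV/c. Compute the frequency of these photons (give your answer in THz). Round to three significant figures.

1.62 THz

Convert to SI: p = 0.00668 eV/c = 3.5700 × 10^-30 kg·m/s.
The photon relation is f = pc/h, giving f = 1.615 × 10^12 Hz.
Converting to THz: f = 1.615 THz ≈ 1.62 THz.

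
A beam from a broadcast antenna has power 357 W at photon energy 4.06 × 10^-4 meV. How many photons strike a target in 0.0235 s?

Total energy: E_total = P·t = 357 × 0.0235 = 8.389 J.
Per-photon energy: E = 6.505 × 10^-26 J.
N = E_total / E_photon = 1.29 × 10^26.

1.29 × 10^26 photons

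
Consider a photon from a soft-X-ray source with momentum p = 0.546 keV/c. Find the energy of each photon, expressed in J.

8.75 × 10^-17 J

(c = 2.99792458 × 10^8 m/s, 1 eV = 1.602176634 × 10^-19 J.)
Convert to SI: p = 0.546 keV/c = 2.9180 × 10^-25 kg·m/s.
Since E = pc for a photon, E = 8.748 × 10^-17 J.
So E ≈ 8.75 × 10^-17 J.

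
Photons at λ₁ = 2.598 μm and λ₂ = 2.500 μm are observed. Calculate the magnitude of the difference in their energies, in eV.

Using E = hc/λ: E₁ = 7.6461·10^-20 J, E₂ = 7.9458·10^-20 J.
|ΔE| = |7.6461·10^-20 − 7.9458·10^-20| = 3.00·10^-21 J = 0.0187 eV.

0.0187 eV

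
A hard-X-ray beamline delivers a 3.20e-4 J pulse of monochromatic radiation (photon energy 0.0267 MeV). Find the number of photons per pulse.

7.48e10 photons

Per-photon energy: E = 4.278e-15 J (from energy = 0.0267 MeV).
N = E_total / E_photon = 3.20e-4 J / 4.278e-15 J = 7.48e10.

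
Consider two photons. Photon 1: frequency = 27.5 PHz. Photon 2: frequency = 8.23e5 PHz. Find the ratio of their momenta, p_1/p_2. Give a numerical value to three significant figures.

3.34e-5

p_1 = 6.078e-26 kg·m/s (from frequency = 27.5 PHz, via p = hf/c).
p_2 = 1.819e-21 kg·m/s (from frequency = 8.23e5 PHz, via p = hf/c).
Ratio = 6.078e-26 / 1.819e-21 = 3.34e-5.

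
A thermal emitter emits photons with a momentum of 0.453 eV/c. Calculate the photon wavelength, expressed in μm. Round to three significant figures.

Take h = 6.62607015e-34 J·s, c = 2.99792458e8 m/s, 1 eV = 1.602176634e-19 J.
In SI units: p = 0.453 eV/c = 2.4210e-28 kg·m/s.
The photon relation is λ = h/p, giving λ = 2.737e-6 m.
Converting to μm: λ = 2.737 μm ≈ 2.74 μm.

2.74 μm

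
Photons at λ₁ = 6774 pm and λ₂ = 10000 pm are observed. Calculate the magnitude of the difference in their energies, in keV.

0.0590 keV

Using E = hc/λ: E₁ = 2.9325e-17 J, E₂ = 1.9864e-17 J.
|ΔE| = |2.9325e-17 − 1.9864e-17| = 9.46e-18 J = 0.0590 keV.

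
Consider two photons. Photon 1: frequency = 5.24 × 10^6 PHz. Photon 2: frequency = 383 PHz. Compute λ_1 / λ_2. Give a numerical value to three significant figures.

7.31 × 10^-5

λ_1 = 5.721 × 10^-14 m (from frequency = 5.24 × 10^6 PHz, via λ = c/f).
λ_2 = 7.827 × 10^-10 m (from frequency = 383 PHz, via λ = c/f).
Ratio = 5.721 × 10^-14 / 7.827 × 10^-10 = 7.31 × 10^-5.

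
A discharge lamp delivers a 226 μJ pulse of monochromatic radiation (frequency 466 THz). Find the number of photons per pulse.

Per-photon energy: E = 3.088 × 10^-19 J (from frequency = 466 THz).
N = E_total / E_photon = 2.26 × 10^-4 J / 3.088 × 10^-19 J = 7.32 × 10^14.

7.32 × 10^14 photons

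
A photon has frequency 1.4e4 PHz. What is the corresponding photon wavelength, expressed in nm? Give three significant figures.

In SI units: f = 1.4e4 PHz = 1.4e19 Hz.
Apply λ = c/f: λ = 2.141e-11 m.
Converting to nm: λ = 0.02141 nm ≈ 0.0214 nm.

0.0214 nm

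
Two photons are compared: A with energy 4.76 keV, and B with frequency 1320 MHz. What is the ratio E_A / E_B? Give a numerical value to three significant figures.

E_A = 7.626·10^-16 J (from energy = 4.76 keV, via E given directly).
E_B = 8.746·10^-25 J (from frequency = 1320 MHz, via E = hf).
Ratio = 7.626·10^-16 / 8.746·10^-25 = 8.72·10^8.

8.72·10^8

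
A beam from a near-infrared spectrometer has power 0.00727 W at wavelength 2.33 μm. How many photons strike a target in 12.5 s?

1.07e18 photons

Total energy: E_total = P·t = 0.00727 × 12.5 = 0.09088 J.
Per-photon energy: E = 8.526e-20 J.
N = E_total / E_photon = 1.07e18.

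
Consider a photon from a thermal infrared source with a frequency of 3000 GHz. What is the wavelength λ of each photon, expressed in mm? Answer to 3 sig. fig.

(c = 2.99792458 × 10^8 m/s.)
Convert to SI: f = 3000 GHz = 3.0 × 10^12 Hz.
For a photon λ = c/f, so λ = 9.993 × 10^-5 m.
Converting to mm: λ = 0.09993 mm ≈ 0.0999 mm.

0.0999 mm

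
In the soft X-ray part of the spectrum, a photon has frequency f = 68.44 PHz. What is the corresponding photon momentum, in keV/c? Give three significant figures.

0.283 keV/c

In SI units: f = 68.44 PHz = 6.844e16 Hz.
The photon relation is p = hf/c, giving p = 1.513e-25 kg·m/s.
Converting to keV/c: p = 0.2830 keV/c ≈ 0.283 keV/c.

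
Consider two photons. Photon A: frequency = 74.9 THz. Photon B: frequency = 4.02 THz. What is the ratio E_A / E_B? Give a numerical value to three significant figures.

E_A = 4.963 × 10^-20 J (from frequency = 74.9 THz, via E = hf).
E_B = 2.664 × 10^-21 J (from frequency = 4.02 THz, via E = hf).
Ratio = 4.963 × 10^-20 / 2.664 × 10^-21 = 18.6.

18.6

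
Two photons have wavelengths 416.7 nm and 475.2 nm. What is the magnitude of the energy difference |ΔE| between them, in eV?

Using E = hc/λ: E₁ = 4.7671 × 10^-19 J, E₂ = 4.1802 × 10^-19 J.
|ΔE| = |4.7671 × 10^-19 − 4.1802 × 10^-19| = 5.87 × 10^-20 J = 0.366 eV.

0.366 eV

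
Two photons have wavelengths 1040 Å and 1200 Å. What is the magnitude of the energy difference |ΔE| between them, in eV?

Using E = hc/λ: E₁ = 1.910e-18 J, E₂ = 1.655e-18 J.
|ΔE| = |1.910e-18 − 1.655e-18| = 2.55e-19 J = 1.59 eV.

1.59 eV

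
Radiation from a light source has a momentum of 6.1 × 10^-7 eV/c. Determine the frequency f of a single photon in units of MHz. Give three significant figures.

Use h = 6.62607015 × 10^-34 J·s, c = 2.99792458 × 10^8 m/s, 1 eV = 1.602176634 × 10^-19 J.
First convert: p = 6.1 × 10^-7 eV/c = 3.2600 × 10^-34 kg·m/s.
Apply f = pc/h: f = 1.475 × 10^8 Hz.
Converting to MHz: f = 147.5 MHz ≈ 147 MHz.

147 MHz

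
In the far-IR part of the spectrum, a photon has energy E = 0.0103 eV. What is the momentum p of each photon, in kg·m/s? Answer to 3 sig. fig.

Convert to SI: E = 0.0103 eV = 1.6502 × 10^-21 J.
Since p = E/c for a photon, p = 5.505 × 10^-30 kg·m/s.
So p ≈ 5.50 × 10^-30 kg·m/s.

5.50 × 10^-30 kg·m/s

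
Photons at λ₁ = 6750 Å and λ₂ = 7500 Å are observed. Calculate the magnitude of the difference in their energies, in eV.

0.184 eV

Using E = hc/λ: E₁ = 2.943e-19 J, E₂ = 2.649e-19 J.
|ΔE| = |2.943e-19 − 2.649e-19| = 2.94e-20 J = 0.184 eV.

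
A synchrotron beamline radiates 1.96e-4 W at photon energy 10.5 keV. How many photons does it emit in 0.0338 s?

3.94e9 photons

Total energy: E_total = P·t = 1.96e-4 × 0.0338 = 6.625e-6 J.
Per-photon energy: E = 1.682e-15 J.
N = E_total / E_photon = 3.94e9.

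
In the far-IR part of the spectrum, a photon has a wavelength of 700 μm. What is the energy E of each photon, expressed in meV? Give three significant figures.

Take h = 6.62607015 × 10^-34 J·s, c = 2.99792458 × 10^8 m/s, 1 eV = 1.602176634 × 10^-19 J.
First convert: λ = 700 μm = 7.0 × 10^-4 m.
The photon relation is E = hc/λ, giving E = 2.838 × 10^-22 J.
Converting to meV: E = 1.771 meV ≈ 1.77 meV.

1.77 meV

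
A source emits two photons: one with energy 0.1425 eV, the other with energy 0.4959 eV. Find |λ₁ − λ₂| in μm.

Using λ = hc/E: λ₁ = 8.7006·10^-6 m, λ₂ = 2.5002·10^-6 m.
|Δλ| = |8.7006·10^-6 − 2.5002·10^-6| = 6.20·10^-6 m = 6.20 μm.

6.20 μm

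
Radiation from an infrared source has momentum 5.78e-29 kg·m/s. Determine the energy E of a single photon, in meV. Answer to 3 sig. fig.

108 meV

The photon relation is E = pc, giving E = 1.733e-20 J.
Converting to meV: E = 108.2 meV ≈ 108 meV.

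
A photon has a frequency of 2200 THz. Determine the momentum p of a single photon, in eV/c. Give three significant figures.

9.10 eV/c

Take h = 6.62607015 × 10^-34 J·s, c = 2.99792458 × 10^8 m/s, 1 eV = 1.602176634 × 10^-19 J.
First convert: f = 2200 THz = 2.20 × 10^15 Hz.
Since p = hf/c for a photon, p = 4.862 × 10^-27 kg·m/s.
Converting to eV/c: p = 9.098 eV/c ≈ 9.10 eV/c.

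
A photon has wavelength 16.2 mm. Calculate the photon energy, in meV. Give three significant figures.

0.0765 meV

Take h = 6.62607015 × 10^-34 J·s, c = 2.99792458 × 10^8 m/s, 1 eV = 1.602176634 × 10^-19 J.
First convert: λ = 16.2 mm = 0.0162 m.
Apply E = hc/λ: E = 1.226 × 10^-23 J.
Converting to meV: E = 0.07653 meV ≈ 0.0765 meV.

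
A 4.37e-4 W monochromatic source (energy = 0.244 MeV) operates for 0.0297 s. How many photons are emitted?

3.32e8 photons

Total energy: E_total = P·t = 4.37e-4 × 0.0297 = 1.298e-5 J.
Per-photon energy: E = 3.909e-14 J.
N = E_total / E_photon = 3.32e8.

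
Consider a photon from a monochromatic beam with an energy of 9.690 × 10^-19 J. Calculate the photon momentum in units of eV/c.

(c = 2.99792458 × 10^8 m/s, 1 eV = 1.602176634 × 10^-19 J.)
Apply p = E/c: p = 3.232 × 10^-27 kg·m/s.
Converting to eV/c: p = 6.048 eV/c ≈ 6.05 eV/c.

6.05 eV/c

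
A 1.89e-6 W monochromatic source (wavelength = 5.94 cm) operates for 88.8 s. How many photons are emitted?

Total energy: E_total = P·t = 1.89e-6 × 88.8 = 1.678e-4 J.
Per-photon energy: E = 3.344e-24 J.
N = E_total / E_photon = 5.02e19.

5.02e19 photons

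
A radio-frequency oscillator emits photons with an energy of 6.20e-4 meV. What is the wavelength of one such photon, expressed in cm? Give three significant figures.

200 cm

First convert: E = 6.20e-4 meV = 9.9335e-26 J.
For a photon λ = hc/E, so λ = 2.000 m.
Converting to cm: λ = 200.0 cm ≈ 200 cm.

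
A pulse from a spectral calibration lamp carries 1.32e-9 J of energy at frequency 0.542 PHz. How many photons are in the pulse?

Per-photon energy: E = 3.591e-19 J (from frequency = 0.542 PHz).
N = E_total / E_photon = 1.32e-9 J / 3.591e-19 J = 3.68e9.

3.68e9 photons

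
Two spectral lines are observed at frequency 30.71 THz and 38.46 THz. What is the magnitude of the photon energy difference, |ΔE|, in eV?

0.0321 eV

Using E = hf: E₁ = 2.0349·10^-20 J, E₂ = 2.5484·10^-20 J.
|ΔE| = |2.0349·10^-20 − 2.5484·10^-20| = 5.14·10^-21 J = 0.0321 eV.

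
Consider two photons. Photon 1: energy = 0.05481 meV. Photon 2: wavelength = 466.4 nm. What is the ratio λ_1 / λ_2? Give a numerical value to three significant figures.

λ_1 = 0.02262 m (from energy = 0.05481 meV, via λ = hc/E).
λ_2 = 4.664 × 10^-7 m (from wavelength = 466.4 nm, via λ given directly).
Ratio = 0.02262 / 4.664 × 10^-7 = 4.85 × 10^4.

4.85 × 10^4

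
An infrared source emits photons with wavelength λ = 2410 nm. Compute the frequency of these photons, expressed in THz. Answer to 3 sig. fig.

124 THz

Use c = 2.99792458e8 m/s.
In SI units: λ = 2410 nm = 2.41e-6 m.
The photon relation is f = c/λ, giving f = 1.244e14 Hz.
Converting to THz: f = 124.4 THz ≈ 124 THz.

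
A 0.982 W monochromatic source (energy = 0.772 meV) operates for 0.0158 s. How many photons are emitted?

1.25 × 10^20 photons

Total energy: E_total = P·t = 0.982 × 0.0158 = 0.01552 J.
Per-photon energy: E = 1.237 × 10^-22 J.
N = E_total / E_photon = 1.25 × 10^20.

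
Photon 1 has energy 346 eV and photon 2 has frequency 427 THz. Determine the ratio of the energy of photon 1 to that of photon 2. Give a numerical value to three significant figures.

E_1 = 5.544 × 10^-17 J (from energy = 346 eV, via E given directly).
E_2 = 2.829 × 10^-19 J (from frequency = 427 THz, via E = hf).
Ratio = 5.544 × 10^-17 / 2.829 × 10^-19 = 196.

196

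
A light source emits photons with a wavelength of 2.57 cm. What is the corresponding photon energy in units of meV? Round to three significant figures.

0.0482 meV

Use h = 6.62607015e-34 J·s, c = 2.99792458e8 m/s, 1 eV = 1.602176634e-19 J.
Convert to SI: λ = 2.57 cm = 0.0257 m.
For a photon E = hc/λ, so E = 7.729e-24 J.
Converting to meV: E = 0.04824 meV ≈ 0.0482 meV.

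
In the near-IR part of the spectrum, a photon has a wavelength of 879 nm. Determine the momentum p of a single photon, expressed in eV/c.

1.41 eV/c

Convert to SI: λ = 879 nm = 8.79 × 10^-7 m.
Since p = h/λ for a photon, p = 7.538 × 10^-28 kg·m/s.
Converting to eV/c: p = 1.411 eV/c ≈ 1.41 eV/c.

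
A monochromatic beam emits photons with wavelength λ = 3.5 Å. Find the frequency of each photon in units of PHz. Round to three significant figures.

(c = 2.99792458e8 m/s.)
In SI units: λ = 3.5 Å = 3.5e-10 m.
The photon relation is f = c/λ, giving f = 8.565e17 Hz.
Converting to PHz: f = 856.5 PHz ≈ 857 PHz.

857 PHz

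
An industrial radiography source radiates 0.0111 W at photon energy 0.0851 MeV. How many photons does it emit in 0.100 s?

Total energy: E_total = P·t = 0.0111 × 0.100 = 0.001110 J.
Per-photon energy: E = 1.363 × 10^-14 J.
N = E_total / E_photon = 8.14 × 10^10.

8.14 × 10^10 photons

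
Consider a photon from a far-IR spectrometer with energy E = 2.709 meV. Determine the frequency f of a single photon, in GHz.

655 GHz

(h = 6.62607015e-34 J·s, 1 eV = 1.602176634e-19 J.)
First convert: E = 2.709 meV = 4.3403e-22 J.
Since f = E/h for a photon, f = 6.550e11 Hz.
Converting to GHz: f = 655.0 GHz ≈ 655 GHz.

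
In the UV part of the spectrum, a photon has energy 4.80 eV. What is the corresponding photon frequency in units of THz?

Convert to SI: E = 4.80 eV = 7.6904 × 10^-19 J.
The photon relation is f = E/h, giving f = 1.161 × 10^15 Hz.
Converting to THz: f = 1161 THz ≈ 1160 THz.

1160 THz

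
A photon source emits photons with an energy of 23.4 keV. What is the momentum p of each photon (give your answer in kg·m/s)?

1.25e-23 kg·m/s

Convert to SI: E = 23.4 keV = 3.7491e-15 J.
For a photon p = E/c, so p = 1.251e-23 kg·m/s.
So p ≈ 1.25e-23 kg·m/s.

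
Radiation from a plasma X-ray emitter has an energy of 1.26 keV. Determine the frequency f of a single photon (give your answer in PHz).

305 PHz

Take h = 6.62607015 × 10^-34 J·s, 1 eV = 1.602176634 × 10^-19 J.
First convert: E = 1.26 keV = 2.0187 × 10^-16 J.
Since f = E/h for a photon, f = 3.047 × 10^17 Hz.
Converting to PHz: f = 304.7 PHz ≈ 305 PHz.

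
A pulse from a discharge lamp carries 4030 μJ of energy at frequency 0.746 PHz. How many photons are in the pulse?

Per-photon energy: E = 4.943e-19 J (from frequency = 0.746 PHz).
N = E_total / E_photon = 0.00403 J / 4.943e-19 J = 8.15e15.

8.15e15 photons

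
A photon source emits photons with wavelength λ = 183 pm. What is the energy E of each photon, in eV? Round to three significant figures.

6780 eV

(h = 6.62607015·10^-34 J·s, c = 2.99792458·10^8 m/s, 1 eV = 1.602176634·10^-19 J.)
In SI units: λ = 183 pm = 1.83·10^-10 m.
Since E = hc/λ for a photon, E = 1.085·10^-15 J.
Converting to eV: E = 6775 eV ≈ 6780 eV.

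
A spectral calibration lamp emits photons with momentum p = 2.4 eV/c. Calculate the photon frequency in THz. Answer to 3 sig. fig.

580 THz

Use h = 6.62607015 × 10^-34 J·s, c = 2.99792458 × 10^8 m/s, 1 eV = 1.602176634 × 10^-19 J.
In SI units: p = 2.4 eV/c = 1.2826 × 10^-27 kg·m/s.
Apply f = pc/h: f = 5.803 × 10^14 Hz.
Converting to THz: f = 580.3 THz ≈ 580 THz.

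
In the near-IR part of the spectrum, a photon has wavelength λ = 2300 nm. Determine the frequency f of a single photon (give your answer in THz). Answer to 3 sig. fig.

(c = 2.99792458·10^8 m/s.)
First convert: λ = 2300 nm = 2.3·10^-6 m.
Since f = c/λ for a photon, f = 1.303·10^14 Hz.
Converting to THz: f = 130.3 THz ≈ 130 THz.

130 THz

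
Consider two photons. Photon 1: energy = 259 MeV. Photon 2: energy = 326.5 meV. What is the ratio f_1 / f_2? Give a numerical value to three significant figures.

f_1 = 6.263 × 10^22 Hz (from energy = 259 MeV, via f = E/h).
f_2 = 7.895 × 10^13 Hz (from energy = 326.5 meV, via f = E/h).
Ratio = 6.263 × 10^22 / 7.895 × 10^13 = 7.93 × 10^8.

7.93 × 10^8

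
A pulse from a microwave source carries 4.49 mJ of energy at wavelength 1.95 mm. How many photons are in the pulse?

Per-photon energy: E = 1.019e-22 J (from wavelength = 1.95 mm).
N = E_total / E_photon = 0.00449 J / 1.019e-22 J = 4.41e19.

4.41e19 photons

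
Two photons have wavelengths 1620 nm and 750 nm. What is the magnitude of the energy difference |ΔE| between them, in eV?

Using E = hc/λ: E₁ = 1.226e-19 J, E₂ = 2.649e-19 J.
|ΔE| = |1.226e-19 − 2.649e-19| = 1.42e-19 J = 0.888 eV.

0.888 eV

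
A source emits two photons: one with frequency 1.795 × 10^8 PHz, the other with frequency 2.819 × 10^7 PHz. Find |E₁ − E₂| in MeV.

Using E = hf: E₁ = 1.1894 × 10^-10 J, E₂ = 1.8679 × 10^-11 J.
|ΔE| = |1.1894 × 10^-10 − 1.8679 × 10^-11| = 1.00 × 10^-10 J = 626 MeV.

626 MeV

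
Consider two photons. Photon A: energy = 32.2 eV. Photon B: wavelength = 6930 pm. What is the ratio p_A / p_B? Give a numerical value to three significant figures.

0.180

p_A = 1.721 × 10^-26 kg·m/s (from energy = 32.2 eV, via p = E/c).
p_B = 9.561 × 10^-26 kg·m/s (from wavelength = 6930 pm, via p = h/λ).
Ratio = 1.721 × 10^-26 / 9.561 × 10^-26 = 0.180.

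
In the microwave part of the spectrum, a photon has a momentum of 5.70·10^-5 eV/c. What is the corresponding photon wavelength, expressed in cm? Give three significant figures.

In SI units: p = 5.70·10^-5 eV/c = 3.0462·10^-32 kg·m/s.
Apply λ = h/p: λ = 0.02175 m.
Converting to cm: λ = 2.175 cm ≈ 2.18 cm.

2.18 cm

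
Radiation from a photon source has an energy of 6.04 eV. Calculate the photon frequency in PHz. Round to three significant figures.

1.46 PHz

Convert to SI: E = 6.04 eV = 9.6771e-19 J.
Since f = E/h for a photon, f = 1.460e15 Hz.
Converting to PHz: f = 1.460 PHz ≈ 1.46 PHz.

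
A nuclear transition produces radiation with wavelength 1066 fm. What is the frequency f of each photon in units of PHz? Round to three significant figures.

(c = 2.99792458 × 10^8 m/s.)
In SI units: λ = 1066 fm = 1.066 × 10^-12 m.
Apply f = c/λ: f = 2.812 × 10^20 Hz.
Converting to PHz: f = 281200 PHz ≈ 2.81 × 10^5 PHz.

2.81 × 10^5 PHz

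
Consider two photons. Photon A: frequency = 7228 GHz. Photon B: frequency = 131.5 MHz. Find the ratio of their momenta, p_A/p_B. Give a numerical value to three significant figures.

5.50e4

p_A = 1.598e-29 kg·m/s (from frequency = 7228 GHz, via p = hf/c).
p_B = 2.906e-34 kg·m/s (from frequency = 131.5 MHz, via p = hf/c).
Ratio = 1.598e-29 / 2.906e-34 = 5.50e4.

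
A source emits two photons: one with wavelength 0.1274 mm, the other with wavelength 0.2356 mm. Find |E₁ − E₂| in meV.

4.47 meV

Using E = hc/λ: E₁ = 1.5592 × 10^-21 J, E₂ = 8.4314 × 10^-22 J.
|ΔE| = |1.5592 × 10^-21 − 8.4314 × 10^-22| = 7.16 × 10^-22 J = 4.47 meV.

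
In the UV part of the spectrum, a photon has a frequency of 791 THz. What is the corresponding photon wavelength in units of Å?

(c = 2.99792458e8 m/s.)
Convert to SI: f = 791 THz = 7.91e14 Hz.
The photon relation is λ = c/f, giving λ = 3.790e-7 m.
Converting to Å: λ = 3790 Å ≈ 3790 Å.

3790 Å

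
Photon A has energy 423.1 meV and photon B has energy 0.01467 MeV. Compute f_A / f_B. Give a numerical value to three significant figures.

2.88e-5

f_A = 1.023e14 Hz (from energy = 423.1 meV, via f = E/h).
f_B = 3.547e18 Hz (from energy = 0.01467 MeV, via f = E/h).
Ratio = 1.023e14 / 3.547e18 = 2.88e-5.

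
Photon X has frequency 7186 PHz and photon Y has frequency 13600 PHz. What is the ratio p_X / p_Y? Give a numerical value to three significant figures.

0.528

p_X = 1.588 × 10^-23 kg·m/s (from frequency = 7186 PHz, via p = hf/c).
p_Y = 3.006 × 10^-23 kg·m/s (from frequency = 13600 PHz, via p = hf/c).
Ratio = 1.588 × 10^-23 / 3.006 × 10^-23 = 0.528.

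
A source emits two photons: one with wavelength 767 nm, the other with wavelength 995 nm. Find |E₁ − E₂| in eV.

0.370 eV

Using E = hc/λ: E₁ = 2.590e-19 J, E₂ = 1.996e-19 J.
|ΔE| = |2.590e-19 − 1.996e-19| = 5.93e-20 J = 0.370 eV.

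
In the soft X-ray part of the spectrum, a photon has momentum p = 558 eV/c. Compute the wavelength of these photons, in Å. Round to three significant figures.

In SI units: p = 558 eV/c = 2.9821 × 10^-25 kg·m/s.
For a photon λ = h/p, so λ = 2.222 × 10^-9 m.
Converting to Å: λ = 22.22 Å ≈ 22.2 Å.

22.2 Å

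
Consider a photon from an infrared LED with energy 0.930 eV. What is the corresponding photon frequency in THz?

Use h = 6.62607015 × 10^-34 J·s, 1 eV = 1.602176634 × 10^-19 J.
In SI units: E = 0.930 eV = 1.4900 × 10^-19 J.
For a photon f = E/h, so f = 2.249 × 10^14 Hz.
Converting to THz: f = 224.9 THz ≈ 225 THz.

225 THz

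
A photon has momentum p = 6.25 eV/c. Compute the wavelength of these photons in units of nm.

198 nm

Take h = 6.62607015e-34 J·s, c = 2.99792458e8 m/s, 1 eV = 1.602176634e-19 J.
In SI units: p = 6.25 eV/c = 3.3402e-27 kg·m/s.
Since λ = h/p for a photon, λ = 1.984e-7 m.
Converting to nm: λ = 198.4 nm ≈ 198 nm.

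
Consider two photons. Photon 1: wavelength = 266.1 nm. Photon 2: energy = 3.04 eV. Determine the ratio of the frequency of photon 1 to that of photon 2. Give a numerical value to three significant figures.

f_1 = 1.127e15 Hz (from wavelength = 266.1 nm, via f = c/λ).
f_2 = 7.351e14 Hz (from energy = 3.04 eV, via f = E/h).
Ratio = 1.127e15 / 7.351e14 = 1.53.

1.53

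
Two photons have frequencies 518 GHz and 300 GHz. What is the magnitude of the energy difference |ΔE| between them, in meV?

0.902 meV

Using E = hf: E₁ = 3.432e-22 J, E₂ = 1.988e-22 J.
|ΔE| = |3.432e-22 − 1.988e-22| = 1.44e-22 J = 0.902 meV.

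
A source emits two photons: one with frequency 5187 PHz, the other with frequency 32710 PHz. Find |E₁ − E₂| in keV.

Using E = hf: E₁ = 3.4369 × 10^-15 J, E₂ = 2.1674 × 10^-14 J.
|ΔE| = |3.4369 × 10^-15 − 2.1674 × 10^-14| = 1.82 × 10^-14 J = 114 keV.

114 keV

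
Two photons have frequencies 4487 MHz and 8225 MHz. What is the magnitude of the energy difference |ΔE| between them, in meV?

0.0155 meV

Using E = hf: E₁ = 2.9731·10^-24 J, E₂ = 5.4499·10^-24 J.
|ΔE| = |2.9731·10^-24 − 5.4499·10^-24| = 2.48·10^-24 J = 0.0155 meV.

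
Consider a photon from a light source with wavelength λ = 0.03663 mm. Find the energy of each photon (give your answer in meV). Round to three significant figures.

33.8 meV

(h = 6.62607015·10^-34 J·s, c = 2.99792458·10^8 m/s, 1 eV = 1.602176634·10^-19 J.)
First convert: λ = 0.03663 mm = 3.663·10^-5 m.
The photon relation is E = hc/λ, giving E = 5.423·10^-21 J.
Converting to meV: E = 33.85 meV ≈ 33.8 meV.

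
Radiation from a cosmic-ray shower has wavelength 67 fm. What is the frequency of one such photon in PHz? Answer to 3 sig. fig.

4.47e6 PHz

Convert to SI: λ = 67 fm = 6.7e-14 m.
The photon relation is f = c/λ, giving f = 4.475e21 Hz.
Converting to PHz: f = 4.475e6 PHz ≈ 4.47e6 PHz.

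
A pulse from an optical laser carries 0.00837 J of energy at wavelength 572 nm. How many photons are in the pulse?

2.41 × 10^16 photons

Per-photon energy: E = 3.473 × 10^-19 J (from wavelength = 572 nm).
N = E_total / E_photon = 0.00837 J / 3.473 × 10^-19 J = 2.41 × 10^16.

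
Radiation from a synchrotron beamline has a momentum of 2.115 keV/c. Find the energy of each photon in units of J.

Use c = 2.99792458 × 10^8 m/s, 1 eV = 1.602176634 × 10^-19 J.
First convert: p = 2.115 keV/c = 1.1303 × 10^-24 kg·m/s.
For a photon E = pc, so E = 3.389 × 10^-16 J.
So E ≈ 3.39 × 10^-16 J.

3.39 × 10^-16 J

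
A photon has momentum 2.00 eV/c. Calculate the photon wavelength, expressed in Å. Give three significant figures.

Use h = 6.62607015·10^-34 J·s, c = 2.99792458·10^8 m/s, 1 eV = 1.602176634·10^-19 J.
Convert to SI: p = 2.00 eV/c = 1.0689·10^-27 kg·m/s.
The photon relation is λ = h/p, giving λ = 6.199·10^-7 m.
Converting to Å: λ = 6199 Å ≈ 6200 Å.

6200 Å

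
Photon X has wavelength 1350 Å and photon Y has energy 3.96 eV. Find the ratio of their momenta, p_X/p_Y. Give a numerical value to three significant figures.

2.32

p_X = 4.908·10^-27 kg·m/s (from wavelength = 1350 Å, via p = h/λ).
p_Y = 2.116·10^-27 kg·m/s (from energy = 3.96 eV, via p = E/c).
Ratio = 4.908·10^-27 / 2.116·10^-27 = 2.32.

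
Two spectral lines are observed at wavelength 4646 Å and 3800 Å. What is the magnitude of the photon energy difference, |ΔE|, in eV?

0.594 eV

Using E = hc/λ: E₁ = 4.2756 × 10^-19 J, E₂ = 5.2275 × 10^-19 J.
|ΔE| = |4.2756 × 10^-19 − 5.2275 × 10^-19| = 9.52 × 10^-20 J = 0.594 eV.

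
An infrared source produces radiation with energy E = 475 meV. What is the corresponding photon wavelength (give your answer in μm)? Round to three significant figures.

2.61 μm

In SI units: E = 475 meV = 7.6103 × 10^-20 J.
The photon relation is λ = hc/E, giving λ = 2.610 × 10^-6 m.
Converting to μm: λ = 2.610 μm ≈ 2.61 μm.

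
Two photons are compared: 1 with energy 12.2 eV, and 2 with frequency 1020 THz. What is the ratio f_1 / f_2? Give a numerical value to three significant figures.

2.89

f_1 = 2.950 × 10^15 Hz (from energy = 12.2 eV, via f = E/h).
f_2 = 1.020 × 10^15 Hz (from frequency = 1020 THz, via f given directly).
Ratio = 2.950 × 10^15 / 1.020 × 10^15 = 2.89.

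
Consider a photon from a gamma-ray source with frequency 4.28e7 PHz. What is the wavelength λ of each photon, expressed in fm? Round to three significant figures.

Take c = 2.99792458e8 m/s.
Convert to SI: f = 4.28e7 PHz = 4.28e22 Hz.
Apply λ = c/f: λ = 7.004e-15 m.
Converting to fm: λ = 7.004 fm ≈ 7.00 fm.

7.00 fm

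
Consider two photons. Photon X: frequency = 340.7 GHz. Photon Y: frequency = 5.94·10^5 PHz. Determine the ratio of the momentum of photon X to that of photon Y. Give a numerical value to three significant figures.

5.74·10^-10

p_X = 7.530·10^-31 kg·m/s (from frequency = 340.7 GHz, via p = hf/c).
p_Y = 1.313·10^-21 kg·m/s (from frequency = 5.94·10^5 PHz, via p = hf/c).
Ratio = 7.530·10^-31 / 1.313·10^-21 = 5.74·10^-10.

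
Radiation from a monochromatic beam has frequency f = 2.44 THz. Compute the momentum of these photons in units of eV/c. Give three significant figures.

0.0101 eV/c

(h = 6.62607015e-34 J·s, c = 2.99792458e8 m/s, 1 eV = 1.602176634e-19 J.)
In SI units: f = 2.44 THz = 2.44e12 Hz.
Apply p = hf/c: p = 5.393e-30 kg·m/s.
Converting to eV/c: p = 0.01009 eV/c ≈ 0.0101 eV/c.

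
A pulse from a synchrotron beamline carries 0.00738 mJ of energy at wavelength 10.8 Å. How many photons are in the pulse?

4.01e10 photons

Per-photon energy: E = 1.839e-16 J (from wavelength = 10.8 Å).
N = E_total / E_photon = 7.38e-6 J / 1.839e-16 J = 4.01e10.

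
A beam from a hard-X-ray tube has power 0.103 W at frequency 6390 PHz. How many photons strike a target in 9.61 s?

2.34·10^14 photons

Total energy: E_total = P·t = 0.103 × 9.61 = 0.9898 J.
Per-photon energy: E = 4.234·10^-15 J.
N = E_total / E_photon = 2.34·10^14.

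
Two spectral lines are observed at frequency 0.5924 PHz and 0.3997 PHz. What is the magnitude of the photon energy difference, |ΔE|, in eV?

Using E = hf: E₁ = 3.9253 × 10^-19 J, E₂ = 2.6484 × 10^-19 J.
|ΔE| = |3.9253 × 10^-19 − 2.6484 × 10^-19| = 1.28 × 10^-19 J = 0.797 eV.

0.797 eV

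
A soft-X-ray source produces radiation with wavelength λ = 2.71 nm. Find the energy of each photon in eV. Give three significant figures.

458 eV

Use h = 6.62607015 × 10^-34 J·s, c = 2.99792458 × 10^8 m/s, 1 eV = 1.602176634 × 10^-19 J.
In SI units: λ = 2.71 nm = 2.71 × 10^-9 m.
For a photon E = hc/λ, so E = 7.330 × 10^-17 J.
Converting to eV: E = 457.5 eV ≈ 458 eV.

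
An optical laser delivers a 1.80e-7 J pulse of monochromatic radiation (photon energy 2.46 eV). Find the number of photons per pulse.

Per-photon energy: E = 3.941e-19 J (from energy = 2.46 eV).
N = E_total / E_photon = 1.80e-7 J / 3.941e-19 J = 4.57e11.

4.57e11 photons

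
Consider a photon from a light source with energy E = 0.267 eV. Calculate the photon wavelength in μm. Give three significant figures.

4.64 μm

First convert: E = 0.267 eV = 4.2778e-20 J.
The photon relation is λ = hc/E, giving λ = 4.644e-6 m.
Converting to μm: λ = 4.644 μm ≈ 4.64 μm.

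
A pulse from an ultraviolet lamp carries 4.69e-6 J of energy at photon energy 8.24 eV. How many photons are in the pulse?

3.55e12 photons

Per-photon energy: E = 1.320e-18 J (from energy = 8.24 eV).
N = E_total / E_photon = 4.69e-6 J / 1.320e-18 J = 3.55e12.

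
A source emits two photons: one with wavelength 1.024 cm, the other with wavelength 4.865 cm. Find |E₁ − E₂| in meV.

Using E = hc/λ: E₁ = 1.9399e-23 J, E₂ = 4.0831e-24 J.
|ΔE| = |1.9399e-23 − 4.0831e-24| = 1.53e-23 J = 0.0956 meV.

0.0956 meV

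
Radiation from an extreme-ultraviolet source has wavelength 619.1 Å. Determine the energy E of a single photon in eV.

20.0 eV

In SI units: λ = 619.1 Å = 6.191e-8 m.
Apply E = hc/λ: E = 3.209e-18 J.
Converting to eV: E = 20.03 eV ≈ 20.0 eV.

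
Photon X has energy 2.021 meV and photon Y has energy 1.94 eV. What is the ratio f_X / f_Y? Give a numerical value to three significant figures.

1.04e-3

f_X = 4.887e11 Hz (from energy = 2.021 meV, via f = E/h).
f_Y = 4.691e14 Hz (from energy = 1.94 eV, via f = E/h).
Ratio = 4.887e11 / 4.691e14 = 1.04e-3.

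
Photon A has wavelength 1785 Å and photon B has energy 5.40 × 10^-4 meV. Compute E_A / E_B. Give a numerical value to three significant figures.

1.29 × 10^7

E_A = 1.113 × 10^-18 J (from wavelength = 1785 Å, via E = hc/λ).
E_B = 8.652 × 10^-26 J (from energy = 5.40 × 10^-4 meV, via E given directly).
Ratio = 1.113 × 10^-18 / 8.652 × 10^-26 = 1.29 × 10^7.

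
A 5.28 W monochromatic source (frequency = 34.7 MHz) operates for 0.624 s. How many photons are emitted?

1.43 × 10^26 photons

Total energy: E_total = P·t = 5.28 × 0.624 = 3.295 J.
Per-photon energy: E = 2.299 × 10^-26 J.
N = E_total / E_photon = 1.43 × 10^26.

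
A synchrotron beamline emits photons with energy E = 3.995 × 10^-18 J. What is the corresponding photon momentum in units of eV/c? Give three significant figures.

(c = 2.99792458 × 10^8 m/s, 1 eV = 1.602176634 × 10^-19 J.)
For a photon p = E/c, so p = 1.333 × 10^-26 kg·m/s.
Converting to eV/c: p = 24.93 eV/c ≈ 24.9 eV/c.

24.9 eV/c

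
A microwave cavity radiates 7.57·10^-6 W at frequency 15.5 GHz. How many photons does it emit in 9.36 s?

Total energy: E_total = P·t = 7.57·10^-6 × 9.36 = 7.086·10^-5 J.
Per-photon energy: E = 1.027·10^-23 J.
N = E_total / E_photon = 6.90·10^18.

6.90·10^18 photons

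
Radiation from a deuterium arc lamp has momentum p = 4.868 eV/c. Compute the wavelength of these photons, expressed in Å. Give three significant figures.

Use h = 6.62607015·10^-34 J·s, c = 2.99792458·10^8 m/s, 1 eV = 1.602176634·10^-19 J.
First convert: p = 4.868 eV/c = 2.6016·10^-27 kg·m/s.
The photon relation is λ = h/p, giving λ = 2.547·10^-7 m.
Converting to Å: λ = 2547 Å ≈ 2550 Å.

2550 Å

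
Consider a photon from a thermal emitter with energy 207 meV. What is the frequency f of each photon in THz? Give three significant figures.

Use h = 6.62607015 × 10^-34 J·s, 1 eV = 1.602176634 × 10^-19 J.
In SI units: E = 207 meV = 3.3165 × 10^-20 J.
Apply f = E/h: f = 5.005 × 10^13 Hz.
Converting to THz: f = 50.05 THz ≈ 50.1 THz.

50.1 THz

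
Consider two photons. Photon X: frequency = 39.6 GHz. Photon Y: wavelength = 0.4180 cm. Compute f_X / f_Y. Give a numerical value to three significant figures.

f_X = 3.960 × 10^10 Hz (from frequency = 39.6 GHz, via f given directly).
f_Y = 7.172 × 10^10 Hz (from wavelength = 0.4180 cm, via f = c/λ).
Ratio = 3.960 × 10^10 / 7.172 × 10^10 = 0.552.

0.552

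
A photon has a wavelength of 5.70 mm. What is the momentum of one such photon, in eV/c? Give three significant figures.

First convert: λ = 5.70 mm = 0.00570 m.
Apply p = h/λ: p = 1.162e-31 kg·m/s.
Converting to eV/c: p = 2.175e-4 eV/c ≈ 2.18e-4 eV/c.

2.18e-4 eV/c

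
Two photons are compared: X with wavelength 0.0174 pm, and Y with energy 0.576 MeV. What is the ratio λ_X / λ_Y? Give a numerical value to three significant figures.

8.08 × 10^-3

λ_X = 1.740 × 10^-14 m (from wavelength = 0.0174 pm, via λ given directly).
λ_Y = 2.153 × 10^-12 m (from energy = 0.576 MeV, via λ = hc/E).
Ratio = 1.740 × 10^-14 / 2.153 × 10^-12 = 8.08 × 10^-3.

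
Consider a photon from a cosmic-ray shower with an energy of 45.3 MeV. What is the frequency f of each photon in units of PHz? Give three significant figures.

Use h = 6.62607015·10^-34 J·s, 1 eV = 1.602176634·10^-19 J.
In SI units: E = 45.3 MeV = 7.2579·10^-12 J.
Apply f = E/h: f = 1.095·10^22 Hz.
Converting to PHz: f = 1.095·10^7 PHz ≈ 1.10·10^7 PHz.

1.10·10^7 PHz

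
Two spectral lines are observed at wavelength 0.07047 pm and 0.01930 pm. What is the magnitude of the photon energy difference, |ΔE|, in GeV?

0.0466 GeV

Using E = hc/λ: E₁ = 2.8189 × 10^-12 J, E₂ = 1.0292 × 10^-11 J.
|ΔE| = |2.8189 × 10^-12 − 1.0292 × 10^-11| = 7.47 × 10^-12 J = 0.0466 GeV.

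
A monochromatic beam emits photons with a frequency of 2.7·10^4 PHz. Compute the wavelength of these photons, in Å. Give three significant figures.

In SI units: f = 2.7·10^4 PHz = 2.7·10^19 Hz.
The photon relation is λ = c/f, giving λ = 1.110·10^-11 m.
Converting to Å: λ = 0.1110 Å ≈ 0.111 Å.

0.111 Å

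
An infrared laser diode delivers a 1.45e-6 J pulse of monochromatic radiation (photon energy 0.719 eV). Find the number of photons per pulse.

1.26e13 photons

Per-photon energy: E = 1.152e-19 J (from energy = 0.719 eV).
N = E_total / E_photon = 1.45e-6 J / 1.152e-19 J = 1.26e13.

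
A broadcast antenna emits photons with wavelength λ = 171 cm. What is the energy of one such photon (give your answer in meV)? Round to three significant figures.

Use h = 6.62607015e-34 J·s, c = 2.99792458e8 m/s, 1 eV = 1.602176634e-19 J.
Convert to SI: λ = 171 cm = 1.71 m.
Apply E = hc/λ: E = 1.162e-25 J.
Converting to meV: E = 7.251e-4 meV ≈ 7.25e-4 meV.

7.25e-4 meV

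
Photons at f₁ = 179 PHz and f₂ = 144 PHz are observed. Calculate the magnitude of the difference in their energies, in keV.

0.145 keV

Using E = hf: E₁ = 1.186 × 10^-16 J, E₂ = 9.542 × 10^-17 J.
|ΔE| = |1.186 × 10^-16 − 9.542 × 10^-17| = 2.32 × 10^-17 J = 0.145 keV.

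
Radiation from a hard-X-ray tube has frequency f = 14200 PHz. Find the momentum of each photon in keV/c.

58.7 keV/c

In SI units: f = 14200 PHz = 1.42 × 10^19 Hz.
For a photon p = hf/c, so p = 3.139 × 10^-23 kg·m/s.
Converting to keV/c: p = 58.73 keV/c ≈ 58.7 keV/c.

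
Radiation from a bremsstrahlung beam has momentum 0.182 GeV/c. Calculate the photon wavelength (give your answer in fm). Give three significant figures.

(h = 6.62607015e-34 J·s, c = 2.99792458e8 m/s, 1 eV = 1.602176634e-19 J.)
Convert to SI: p = 0.182 GeV/c = 9.7266e-20 kg·m/s.
Since λ = h/p for a photon, λ = 6.812e-15 m.
Converting to fm: λ = 6.812 fm ≈ 6.81 fm.

6.81 fm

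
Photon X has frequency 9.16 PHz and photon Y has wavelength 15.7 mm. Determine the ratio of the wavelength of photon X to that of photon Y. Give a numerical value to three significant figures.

λ_X = 3.273e-8 m (from frequency = 9.16 PHz, via λ = c/f).
λ_Y = 0.01570 m (from wavelength = 15.7 mm, via λ given directly).
Ratio = 3.273e-8 / 0.01570 = 2.08e-6.

2.08e-6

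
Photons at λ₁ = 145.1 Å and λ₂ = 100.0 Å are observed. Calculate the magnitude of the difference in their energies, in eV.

Using E = hc/λ: E₁ = 1.3690 × 10^-17 J, E₂ = 1.9864 × 10^-17 J.
|ΔE| = |1.3690 × 10^-17 − 1.9864 × 10^-17| = 6.17 × 10^-18 J = 38.5 eV.

38.5 eV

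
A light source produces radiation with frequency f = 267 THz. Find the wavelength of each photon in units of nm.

Use c = 2.99792458 × 10^8 m/s.
Convert to SI: f = 267 THz = 2.67 × 10^14 Hz.
For a photon λ = c/f, so λ = 1.123 × 10^-6 m.
Converting to nm: λ = 1123 nm ≈ 1120 nm.

1120 nm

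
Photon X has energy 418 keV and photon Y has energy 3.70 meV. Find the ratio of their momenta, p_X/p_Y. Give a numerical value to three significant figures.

p_X = 2.234·10^-22 kg·m/s (from energy = 418 keV, via p = E/c).
p_Y = 1.977·10^-30 kg·m/s (from energy = 3.70 meV, via p = E/c).
Ratio = 2.234·10^-22 / 1.977·10^-30 = 1.13·10^8.

1.13·10^8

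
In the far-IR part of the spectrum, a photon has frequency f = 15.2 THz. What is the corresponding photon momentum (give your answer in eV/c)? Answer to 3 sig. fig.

(h = 6.62607015 × 10^-34 J·s, c = 2.99792458 × 10^8 m/s, 1 eV = 1.602176634 × 10^-19 J.)
In SI units: f = 15.2 THz = 1.52 × 10^13 Hz.
Apply p = hf/c: p = 3.360 × 10^-29 kg·m/s.
Converting to eV/c: p = 0.06286 eV/c ≈ 0.0629 eV/c.

0.0629 eV/c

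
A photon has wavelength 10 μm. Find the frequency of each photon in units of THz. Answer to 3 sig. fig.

30.0 THz

(c = 2.99792458 × 10^8 m/s.)
First convert: λ = 10 μm = 1.0 × 10^-5 m.
Apply f = c/λ: f = 2.998 × 10^13 Hz.
Converting to THz: f = 29.98 THz ≈ 30.0 THz.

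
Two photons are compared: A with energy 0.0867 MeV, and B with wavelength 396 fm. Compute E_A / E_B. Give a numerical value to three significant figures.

E_A = 1.389e-14 J (from energy = 0.0867 MeV, via E given directly).
E_B = 5.016e-13 J (from wavelength = 396 fm, via E = hc/λ).
Ratio = 1.389e-14 / 5.016e-13 = 0.0277.

0.0277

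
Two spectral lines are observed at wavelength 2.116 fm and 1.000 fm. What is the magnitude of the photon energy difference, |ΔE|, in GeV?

Using E = hc/λ: E₁ = 9.3877 × 10^-11 J, E₂ = 1.9864 × 10^-10 J.
|ΔE| = |9.3877 × 10^-11 − 1.9864 × 10^-10| = 1.05 × 10^-10 J = 0.654 GeV.

0.654 GeV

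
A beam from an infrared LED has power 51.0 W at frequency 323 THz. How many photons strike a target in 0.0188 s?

4.48·10^18 photons

Total energy: E_total = P·t = 51.0 × 0.0188 = 0.9588 J.
Per-photon energy: E = 2.140·10^-19 J.
N = E_total / E_photon = 4.48·10^18.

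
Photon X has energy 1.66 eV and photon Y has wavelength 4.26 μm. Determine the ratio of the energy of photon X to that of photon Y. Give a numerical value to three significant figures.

5.70

E_X = 2.660e-19 J (from energy = 1.66 eV, via E given directly).
E_Y = 4.663e-20 J (from wavelength = 4.26 μm, via E = hc/λ).
Ratio = 2.660e-19 / 4.663e-20 = 5.70.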